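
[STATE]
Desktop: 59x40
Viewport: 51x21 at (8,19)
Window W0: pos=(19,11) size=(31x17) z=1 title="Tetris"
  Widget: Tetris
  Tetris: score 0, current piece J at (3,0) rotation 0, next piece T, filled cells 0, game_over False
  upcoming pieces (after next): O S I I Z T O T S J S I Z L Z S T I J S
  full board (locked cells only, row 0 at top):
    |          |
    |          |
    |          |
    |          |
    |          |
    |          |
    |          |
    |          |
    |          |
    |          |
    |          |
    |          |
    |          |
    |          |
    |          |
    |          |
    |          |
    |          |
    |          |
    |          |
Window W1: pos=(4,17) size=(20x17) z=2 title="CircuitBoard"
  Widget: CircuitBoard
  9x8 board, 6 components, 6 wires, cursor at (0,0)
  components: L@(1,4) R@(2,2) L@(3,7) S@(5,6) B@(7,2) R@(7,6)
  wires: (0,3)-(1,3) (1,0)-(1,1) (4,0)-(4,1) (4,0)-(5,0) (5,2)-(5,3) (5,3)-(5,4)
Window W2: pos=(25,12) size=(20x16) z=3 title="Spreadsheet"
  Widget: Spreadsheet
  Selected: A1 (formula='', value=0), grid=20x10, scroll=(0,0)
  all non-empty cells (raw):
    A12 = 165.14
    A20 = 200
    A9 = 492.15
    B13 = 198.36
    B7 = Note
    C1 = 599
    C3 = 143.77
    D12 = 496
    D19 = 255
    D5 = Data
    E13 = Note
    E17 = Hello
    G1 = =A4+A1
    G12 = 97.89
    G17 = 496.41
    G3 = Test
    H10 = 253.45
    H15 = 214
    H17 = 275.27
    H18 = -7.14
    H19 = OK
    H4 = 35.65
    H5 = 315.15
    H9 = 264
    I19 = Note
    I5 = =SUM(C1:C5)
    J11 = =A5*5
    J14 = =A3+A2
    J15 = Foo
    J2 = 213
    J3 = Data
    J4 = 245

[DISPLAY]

───────────────┨ ┃  2        0      ┃    ┃         
0 1 2 3 4 5 6 7┃ ┃  3        0      ┃    ┃         
[.]          · ┃ ┃  4        0      ┃    ┃         
             │ ┃ ┃  5        0      ┃    ┃         
 · ─ ·       · ┃ ┃  6        0      ┃    ┃         
               ┃ ┃  7        0Note  ┃    ┃         
         R     ┃ ┃  8        0      ┃    ┃         
               ┃ ┃  9   492.15      ┃    ┃         
               ┃━┗━━━━━━━━━━━━━━━━━━┛━━━━┛         
               ┃                                   
 · ─ ·         ┃                                   
 │             ┃                                   
 ·       · ─ · ┃                                   
               ┃                                   
━━━━━━━━━━━━━━━┛                                   
                                                   
                                                   
                                                   
                                                   
                                                   
                                                   


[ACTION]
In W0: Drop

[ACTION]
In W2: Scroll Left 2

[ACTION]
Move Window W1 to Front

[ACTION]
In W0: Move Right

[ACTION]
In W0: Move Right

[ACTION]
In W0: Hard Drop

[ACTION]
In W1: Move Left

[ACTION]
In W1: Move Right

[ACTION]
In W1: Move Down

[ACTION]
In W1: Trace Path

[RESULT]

───────────────┨ ┃  2        0      ┃    ┃         
0 1 2 3 4 5 6 7┃ ┃  3        0      ┃    ┃         
             · ┃ ┃  4        0      ┃    ┃         
             │ ┃ ┃  5        0      ┃    ┃         
 · ─[.]      · ┃ ┃  6        0      ┃    ┃         
               ┃ ┃  7        0Note  ┃    ┃         
         R     ┃ ┃  8        0      ┃    ┃         
               ┃ ┃  9   492.15      ┃    ┃         
               ┃━┗━━━━━━━━━━━━━━━━━━┛━━━━┛         
               ┃                                   
 · ─ ·         ┃                                   
 │             ┃                                   
 ·       · ─ · ┃                                   
               ┃                                   
━━━━━━━━━━━━━━━┛                                   
                                                   
                                                   
                                                   
                                                   
                                                   
                                                   


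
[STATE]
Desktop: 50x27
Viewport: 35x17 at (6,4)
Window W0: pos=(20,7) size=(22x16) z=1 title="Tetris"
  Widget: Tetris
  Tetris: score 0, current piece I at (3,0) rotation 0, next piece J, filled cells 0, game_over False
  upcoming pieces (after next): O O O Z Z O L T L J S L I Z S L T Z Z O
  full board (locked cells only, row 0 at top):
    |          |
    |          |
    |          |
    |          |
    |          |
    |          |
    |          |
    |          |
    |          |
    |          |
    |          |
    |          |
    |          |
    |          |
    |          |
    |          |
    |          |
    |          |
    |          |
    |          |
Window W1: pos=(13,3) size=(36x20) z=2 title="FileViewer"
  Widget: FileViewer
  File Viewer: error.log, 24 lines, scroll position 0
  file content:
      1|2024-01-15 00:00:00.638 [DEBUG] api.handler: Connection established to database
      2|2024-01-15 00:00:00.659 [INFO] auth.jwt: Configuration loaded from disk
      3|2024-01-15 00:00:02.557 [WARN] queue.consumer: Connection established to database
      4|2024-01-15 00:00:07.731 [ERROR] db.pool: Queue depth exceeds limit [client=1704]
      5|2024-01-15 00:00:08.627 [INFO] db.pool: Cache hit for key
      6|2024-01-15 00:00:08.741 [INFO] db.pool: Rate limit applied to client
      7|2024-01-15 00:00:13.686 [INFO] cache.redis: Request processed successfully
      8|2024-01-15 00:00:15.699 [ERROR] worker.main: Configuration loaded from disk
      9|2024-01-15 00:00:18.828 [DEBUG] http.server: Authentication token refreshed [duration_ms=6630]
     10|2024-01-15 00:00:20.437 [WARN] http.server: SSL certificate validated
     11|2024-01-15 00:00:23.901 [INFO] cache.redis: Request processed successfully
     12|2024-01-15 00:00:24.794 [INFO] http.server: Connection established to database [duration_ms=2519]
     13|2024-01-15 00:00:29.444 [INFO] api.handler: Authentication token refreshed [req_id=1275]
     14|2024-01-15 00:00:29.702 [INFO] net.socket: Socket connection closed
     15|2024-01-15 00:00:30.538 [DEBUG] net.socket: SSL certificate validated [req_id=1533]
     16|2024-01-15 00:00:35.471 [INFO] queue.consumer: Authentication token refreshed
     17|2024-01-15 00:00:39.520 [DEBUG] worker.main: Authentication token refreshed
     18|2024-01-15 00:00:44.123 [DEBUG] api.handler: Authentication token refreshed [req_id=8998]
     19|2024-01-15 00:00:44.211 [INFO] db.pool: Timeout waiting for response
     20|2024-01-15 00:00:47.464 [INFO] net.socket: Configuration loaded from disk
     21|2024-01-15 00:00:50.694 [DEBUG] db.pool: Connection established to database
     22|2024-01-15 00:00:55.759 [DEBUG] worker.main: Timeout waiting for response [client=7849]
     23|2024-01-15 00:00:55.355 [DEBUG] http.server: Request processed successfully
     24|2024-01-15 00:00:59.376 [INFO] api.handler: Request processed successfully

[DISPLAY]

       ┃ FileViewer                
       ┠───────────────────────────
       ┃2024-01-15 00:00:00.638 [DE
       ┃2024-01-15 00:00:00.659 [IN
       ┃2024-01-15 00:00:02.557 [WA
       ┃2024-01-15 00:00:07.731 [ER
       ┃2024-01-15 00:00:08.627 [IN
       ┃2024-01-15 00:00:08.741 [IN
       ┃2024-01-15 00:00:13.686 [IN
       ┃2024-01-15 00:00:15.699 [ER
       ┃2024-01-15 00:00:18.828 [DE
       ┃2024-01-15 00:00:20.437 [WA
       ┃2024-01-15 00:00:23.901 [IN
       ┃2024-01-15 00:00:24.794 [IN
       ┃2024-01-15 00:00:29.444 [IN
       ┃2024-01-15 00:00:29.702 [IN
       ┃2024-01-15 00:00:30.538 [DE


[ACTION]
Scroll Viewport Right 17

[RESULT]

FileViewer                       ┃ 
─────────────────────────────────┨ 
024-01-15 00:00:00.638 [DEBUG] a▲┃ 
024-01-15 00:00:00.659 [INFO] au█┃ 
024-01-15 00:00:02.557 [WARN] qu░┃ 
024-01-15 00:00:07.731 [ERROR] d░┃ 
024-01-15 00:00:08.627 [INFO] db░┃ 
024-01-15 00:00:08.741 [INFO] db░┃ 
024-01-15 00:00:13.686 [INFO] ca░┃ 
024-01-15 00:00:15.699 [ERROR] w░┃ 
024-01-15 00:00:18.828 [DEBUG] h░┃ 
024-01-15 00:00:20.437 [WARN] ht░┃ 
024-01-15 00:00:23.901 [INFO] ca░┃ 
024-01-15 00:00:24.794 [INFO] ht░┃ 
024-01-15 00:00:29.444 [INFO] ap░┃ 
024-01-15 00:00:29.702 [INFO] ne░┃ 
024-01-15 00:00:30.538 [DEBUG] n░┃ 


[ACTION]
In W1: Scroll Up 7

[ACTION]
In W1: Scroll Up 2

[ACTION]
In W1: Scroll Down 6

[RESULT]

FileViewer                       ┃ 
─────────────────────────────────┨ 
024-01-15 00:00:13.686 [INFO] ca▲┃ 
024-01-15 00:00:15.699 [ERROR] w░┃ 
024-01-15 00:00:18.828 [DEBUG] h░┃ 
024-01-15 00:00:20.437 [WARN] ht░┃ 
024-01-15 00:00:23.901 [INFO] ca░┃ 
024-01-15 00:00:24.794 [INFO] ht░┃ 
024-01-15 00:00:29.444 [INFO] ap░┃ 
024-01-15 00:00:29.702 [INFO] ne░┃ 
024-01-15 00:00:30.538 [DEBUG] n░┃ 
024-01-15 00:00:35.471 [INFO] qu░┃ 
024-01-15 00:00:39.520 [DEBUG] w░┃ 
024-01-15 00:00:44.123 [DEBUG] a█┃ 
024-01-15 00:00:44.211 [INFO] db░┃ 
024-01-15 00:00:47.464 [INFO] ne░┃ 
024-01-15 00:00:50.694 [DEBUG] d░┃ 


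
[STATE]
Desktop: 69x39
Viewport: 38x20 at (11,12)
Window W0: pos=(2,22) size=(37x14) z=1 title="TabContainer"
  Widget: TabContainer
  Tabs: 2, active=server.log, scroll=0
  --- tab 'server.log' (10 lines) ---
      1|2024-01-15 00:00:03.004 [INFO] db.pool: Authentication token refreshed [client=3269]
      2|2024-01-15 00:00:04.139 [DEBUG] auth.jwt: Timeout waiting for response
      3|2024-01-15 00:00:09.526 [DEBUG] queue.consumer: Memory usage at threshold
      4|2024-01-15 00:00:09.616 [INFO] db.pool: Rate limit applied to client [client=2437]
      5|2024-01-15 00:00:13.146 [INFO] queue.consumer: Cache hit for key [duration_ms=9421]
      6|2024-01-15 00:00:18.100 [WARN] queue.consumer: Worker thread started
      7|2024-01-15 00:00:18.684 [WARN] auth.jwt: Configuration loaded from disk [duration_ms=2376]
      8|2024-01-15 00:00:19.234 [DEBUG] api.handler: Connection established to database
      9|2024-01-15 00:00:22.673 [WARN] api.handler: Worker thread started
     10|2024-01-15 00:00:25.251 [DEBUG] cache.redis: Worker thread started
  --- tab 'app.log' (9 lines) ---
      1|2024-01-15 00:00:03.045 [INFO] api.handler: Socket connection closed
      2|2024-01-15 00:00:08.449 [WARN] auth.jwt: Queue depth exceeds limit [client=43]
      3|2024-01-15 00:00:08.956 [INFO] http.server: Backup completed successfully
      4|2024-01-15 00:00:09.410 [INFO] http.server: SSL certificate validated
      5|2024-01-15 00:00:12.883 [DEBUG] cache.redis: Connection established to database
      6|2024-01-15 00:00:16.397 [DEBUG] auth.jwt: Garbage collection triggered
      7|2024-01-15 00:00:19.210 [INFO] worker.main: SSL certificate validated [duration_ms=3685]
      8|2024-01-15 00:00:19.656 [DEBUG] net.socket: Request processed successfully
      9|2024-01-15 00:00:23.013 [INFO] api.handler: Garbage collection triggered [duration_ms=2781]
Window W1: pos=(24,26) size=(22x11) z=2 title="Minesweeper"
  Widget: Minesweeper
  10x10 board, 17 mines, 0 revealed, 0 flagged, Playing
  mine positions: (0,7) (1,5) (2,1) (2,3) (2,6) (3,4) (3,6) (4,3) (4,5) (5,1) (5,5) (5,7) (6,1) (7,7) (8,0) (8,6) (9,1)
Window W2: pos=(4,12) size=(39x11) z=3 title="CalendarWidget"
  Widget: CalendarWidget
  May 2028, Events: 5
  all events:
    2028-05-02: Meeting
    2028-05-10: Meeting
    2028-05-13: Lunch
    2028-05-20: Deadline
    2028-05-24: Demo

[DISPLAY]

━━━━━━━━━━━━━━━━━━━━━━━━━━━━━━━┓      
darWidget                      ┃      
───────────────────────────────┨      
         May 2028              ┃      
We Th Fr Sa Su                 ┃      
  3  4  5  6  7                ┃      
10* 11 12 13* 14               ┃      
17 18 19 20* 21                ┃      
24* 25 26 27 28                ┃      
31                             ┃      
━━━━━━━━━━━━━━━━━━━━━━━━━━━━━━━┛      
ainer                      ┃          
───────────────────────────┨          
log]│ app.log              ┃          
─────────────┏━━━━━━━━━━━━━━━━━━━━┓   
15 00:00:03.0┃ Minesweeper        ┃   
15 00:00:04.1┠────────────────────┨   
15 00:00:09.5┃■■■■■■■■■■          ┃   
15 00:00:09.6┃■■■■■■■■■■          ┃   
15 00:00:13.1┃■■■■■■■■■■          ┃   


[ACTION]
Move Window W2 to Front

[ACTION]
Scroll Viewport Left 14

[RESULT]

    ┏━━━━━━━━━━━━━━━━━━━━━━━━━━━━━━━━━
    ┃ CalendarWidget                  
    ┠─────────────────────────────────
    ┃               May 2028          
    ┃Mo Tu We Th Fr Sa Su             
    ┃ 1  2*  3  4  5  6  7            
    ┃ 8  9 10* 11 12 13* 14           
    ┃15 16 17 18 19 20* 21            
    ┃22 23 24* 25 26 27 28            
    ┃29 30 31                         
  ┏━┗━━━━━━━━━━━━━━━━━━━━━━━━━━━━━━━━━
  ┃ TabContainer                      
  ┠───────────────────────────────────
  ┃[server.log]│ app.log              
  ┃─────────────────────┏━━━━━━━━━━━━━
  ┃2024-01-15 00:00:03.0┃ Minesweeper 
  ┃2024-01-15 00:00:04.1┠─────────────
  ┃2024-01-15 00:00:09.5┃■■■■■■■■■■   
  ┃2024-01-15 00:00:09.6┃■■■■■■■■■■   
  ┃2024-01-15 00:00:13.1┃■■■■■■■■■■   


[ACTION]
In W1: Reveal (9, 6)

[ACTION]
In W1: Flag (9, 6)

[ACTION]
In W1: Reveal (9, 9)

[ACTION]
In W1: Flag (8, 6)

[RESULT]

    ┏━━━━━━━━━━━━━━━━━━━━━━━━━━━━━━━━━
    ┃ CalendarWidget                  
    ┠─────────────────────────────────
    ┃               May 2028          
    ┃Mo Tu We Th Fr Sa Su             
    ┃ 1  2*  3  4  5  6  7            
    ┃ 8  9 10* 11 12 13* 14           
    ┃15 16 17 18 19 20* 21            
    ┃22 23 24* 25 26 27 28            
    ┃29 30 31                         
  ┏━┗━━━━━━━━━━━━━━━━━━━━━━━━━━━━━━━━━
  ┃ TabContainer                      
  ┠───────────────────────────────────
  ┃[server.log]│ app.log              
  ┃─────────────────────┏━━━━━━━━━━━━━
  ┃2024-01-15 00:00:03.0┃ Minesweeper 
  ┃2024-01-15 00:00:04.1┠─────────────
  ┃2024-01-15 00:00:09.5┃■■■■■■■■1    
  ┃2024-01-15 00:00:09.6┃■■■■■■■21    
  ┃2024-01-15 00:00:13.1┃■■■■■■■2     


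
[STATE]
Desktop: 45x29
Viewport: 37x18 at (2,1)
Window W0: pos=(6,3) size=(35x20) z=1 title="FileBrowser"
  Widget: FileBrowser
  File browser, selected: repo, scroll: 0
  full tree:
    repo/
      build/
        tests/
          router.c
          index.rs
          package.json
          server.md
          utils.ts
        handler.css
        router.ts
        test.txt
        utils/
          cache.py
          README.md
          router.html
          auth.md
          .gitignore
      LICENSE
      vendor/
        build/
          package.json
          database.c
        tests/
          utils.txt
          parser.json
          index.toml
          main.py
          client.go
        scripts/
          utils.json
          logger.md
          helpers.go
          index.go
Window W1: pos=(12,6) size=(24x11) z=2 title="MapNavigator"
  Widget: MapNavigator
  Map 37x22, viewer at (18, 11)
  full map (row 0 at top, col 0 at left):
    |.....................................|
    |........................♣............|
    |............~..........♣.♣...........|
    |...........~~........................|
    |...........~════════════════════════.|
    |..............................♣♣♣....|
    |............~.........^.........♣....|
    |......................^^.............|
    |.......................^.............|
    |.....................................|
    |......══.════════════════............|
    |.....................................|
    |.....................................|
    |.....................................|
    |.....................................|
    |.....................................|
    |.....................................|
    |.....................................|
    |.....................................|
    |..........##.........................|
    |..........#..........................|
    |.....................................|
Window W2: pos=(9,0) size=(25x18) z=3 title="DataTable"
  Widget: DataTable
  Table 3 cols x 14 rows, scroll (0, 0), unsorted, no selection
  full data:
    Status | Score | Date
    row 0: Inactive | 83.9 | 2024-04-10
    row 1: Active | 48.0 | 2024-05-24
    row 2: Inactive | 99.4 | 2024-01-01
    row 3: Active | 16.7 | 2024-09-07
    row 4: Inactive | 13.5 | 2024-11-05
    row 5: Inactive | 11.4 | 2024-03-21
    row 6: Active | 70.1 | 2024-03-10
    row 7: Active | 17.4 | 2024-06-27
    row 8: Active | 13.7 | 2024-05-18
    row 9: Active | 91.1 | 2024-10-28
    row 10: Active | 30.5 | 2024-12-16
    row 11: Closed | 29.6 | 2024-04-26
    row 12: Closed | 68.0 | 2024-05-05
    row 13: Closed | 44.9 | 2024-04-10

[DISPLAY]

       ┃ DataTable             ┃     
       ┠───────────────────────┨     
    ┏━━┃Status  │Score│Date    ┃━━━━━
    ┃ F┃────────┼─────┼────────┃     
    ┠──┃Inactive│83.9 │2024-04-┃─────
    ┃> ┃Active  │48.0 │2024-05-┃━┓   
    ┃  ┃Inactive│99.4 │2024-01-┃ ┃   
    ┃  ┃Active  │16.7 │2024-09-┃─┨   
    ┃  ┃Inactive│13.5 │2024-11-┃.┃   
    ┃  ┃Inactive│11.4 │2024-03-┃.┃   
    ┃  ┃Active  │70.1 │2024-03-┃.┃   
    ┃  ┃Active  │17.4 │2024-06-┃.┃   
    ┃  ┃Active  │13.7 │2024-05-┃.┃   
    ┃  ┃Active  │91.1 │2024-10-┃.┃   
    ┃  ┃Active  │30.5 │2024-12-┃.┃   
    ┃  ┃Closed  │29.6 │2024-04-┃━┛   
    ┃  ┗━━━━━━━━━━━━━━━━━━━━━━━┛     
    ┃                                


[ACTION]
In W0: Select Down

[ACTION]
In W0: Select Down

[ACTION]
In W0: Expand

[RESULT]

       ┃ DataTable             ┃     
       ┠───────────────────────┨     
    ┏━━┃Status  │Score│Date    ┃━━━━━
    ┃ F┃────────┼─────┼────────┃     
    ┠──┃Inactive│83.9 │2024-04-┃─────
    ┃  ┃Active  │48.0 │2024-05-┃━┓   
    ┃  ┃Inactive│99.4 │2024-01-┃ ┃   
    ┃  ┃Active  │16.7 │2024-09-┃─┨   
    ┃  ┃Inactive│13.5 │2024-11-┃.┃   
    ┃  ┃Inactive│11.4 │2024-03-┃.┃   
    ┃  ┃Active  │70.1 │2024-03-┃.┃   
    ┃  ┃Active  │17.4 │2024-06-┃.┃   
    ┃  ┃Active  │13.7 │2024-05-┃.┃   
    ┃  ┃Active  │91.1 │2024-10-┃.┃   
    ┃  ┃Active  │30.5 │2024-12-┃.┃   
    ┃  ┃Closed  │29.6 │2024-04-┃━┛   
    ┃  ┗━━━━━━━━━━━━━━━━━━━━━━━┛     
    ┃                                


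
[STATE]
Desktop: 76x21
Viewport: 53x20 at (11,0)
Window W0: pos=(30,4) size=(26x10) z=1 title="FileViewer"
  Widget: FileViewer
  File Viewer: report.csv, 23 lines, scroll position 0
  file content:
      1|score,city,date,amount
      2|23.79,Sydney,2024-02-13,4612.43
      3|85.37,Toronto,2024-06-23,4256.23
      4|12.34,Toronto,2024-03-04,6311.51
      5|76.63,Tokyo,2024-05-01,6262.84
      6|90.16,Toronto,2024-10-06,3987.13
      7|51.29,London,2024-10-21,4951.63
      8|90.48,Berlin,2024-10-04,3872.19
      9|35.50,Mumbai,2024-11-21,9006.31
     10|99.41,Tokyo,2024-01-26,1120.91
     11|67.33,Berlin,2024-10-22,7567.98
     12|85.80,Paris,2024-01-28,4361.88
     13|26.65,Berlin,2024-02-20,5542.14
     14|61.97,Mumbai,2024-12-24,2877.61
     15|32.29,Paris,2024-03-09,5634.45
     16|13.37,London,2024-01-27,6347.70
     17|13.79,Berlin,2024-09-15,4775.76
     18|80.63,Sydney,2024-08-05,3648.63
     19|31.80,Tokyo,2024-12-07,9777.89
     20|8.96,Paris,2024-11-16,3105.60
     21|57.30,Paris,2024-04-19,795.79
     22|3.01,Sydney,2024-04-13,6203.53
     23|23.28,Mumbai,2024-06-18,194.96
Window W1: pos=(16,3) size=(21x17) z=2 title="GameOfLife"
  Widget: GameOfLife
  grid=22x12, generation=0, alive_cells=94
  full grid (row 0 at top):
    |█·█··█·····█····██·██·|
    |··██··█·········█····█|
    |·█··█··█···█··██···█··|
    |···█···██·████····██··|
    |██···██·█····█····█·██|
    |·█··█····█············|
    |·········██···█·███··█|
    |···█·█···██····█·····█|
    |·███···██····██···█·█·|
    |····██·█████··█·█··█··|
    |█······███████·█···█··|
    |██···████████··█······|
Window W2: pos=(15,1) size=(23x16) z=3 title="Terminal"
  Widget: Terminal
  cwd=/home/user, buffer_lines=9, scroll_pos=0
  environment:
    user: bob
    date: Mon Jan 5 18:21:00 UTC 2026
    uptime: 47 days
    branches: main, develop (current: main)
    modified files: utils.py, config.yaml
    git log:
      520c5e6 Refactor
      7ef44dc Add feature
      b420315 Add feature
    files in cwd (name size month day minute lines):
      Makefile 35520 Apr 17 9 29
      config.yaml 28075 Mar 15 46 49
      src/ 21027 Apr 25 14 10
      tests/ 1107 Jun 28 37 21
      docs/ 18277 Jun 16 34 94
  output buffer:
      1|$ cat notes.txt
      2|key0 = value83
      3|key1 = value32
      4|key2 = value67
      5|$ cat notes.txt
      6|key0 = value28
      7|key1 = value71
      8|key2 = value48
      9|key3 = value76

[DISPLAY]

                                                     
    ┏━━━━━━━━━━━━━━━━━━━━━┓                          
    ┃ Terminal            ┃                          
    ┠─────────────────────┨                          
    ┃$ cat notes.txt      ┃━━━━━━━━━━━━━━━━━┓        
    ┃key0 = value83       ┃ewer             ┃        
    ┃key1 = value32       ┃─────────────────┨        
    ┃key2 = value67       ┃ity,date,amount ▲┃        
    ┃$ cat notes.txt      ┃ydney,2024-02-13█┃        
    ┃key0 = value28       ┃oronto,2024-06-2░┃        
    ┃key1 = value71       ┃oronto,2024-03-0░┃        
    ┃key2 = value48       ┃okyo,2024-05-01,░┃        
    ┃key3 = value76       ┃oronto,2024-10-0▼┃        
    ┃$ █                  ┃━━━━━━━━━━━━━━━━━┛        
    ┃                     ┃                          
    ┃                     ┃                          
    ┗━━━━━━━━━━━━━━━━━━━━━┛                          
     ┃······███████·█···█┃                           
     ┃█···████████··█····┃                           
     ┗━━━━━━━━━━━━━━━━━━━┛                           


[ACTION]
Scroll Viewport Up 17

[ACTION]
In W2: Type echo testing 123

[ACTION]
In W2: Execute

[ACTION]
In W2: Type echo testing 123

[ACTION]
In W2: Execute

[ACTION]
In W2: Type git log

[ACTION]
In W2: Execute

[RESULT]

                                                     
    ┏━━━━━━━━━━━━━━━━━━━━━┓                          
    ┃ Terminal            ┃                          
    ┠─────────────────────┨                          
    ┃key1 = value71       ┃━━━━━━━━━━━━━━━━━┓        
    ┃key2 = value48       ┃ewer             ┃        
    ┃key3 = value76       ┃─────────────────┨        
    ┃$ echo testing 123   ┃ity,date,amount ▲┃        
    ┃testing 123          ┃ydney,2024-02-13█┃        
    ┃$ echo testing 123   ┃oronto,2024-06-2░┃        
    ┃testing 123          ┃oronto,2024-03-0░┃        
    ┃$ git log            ┃okyo,2024-05-01,░┃        
    ┃520c5e6 Refactor     ┃oronto,2024-10-0▼┃        
    ┃7ef44dc Add feature  ┃━━━━━━━━━━━━━━━━━┛        
    ┃b420315 Add feature  ┃                          
    ┃$ █                  ┃                          
    ┗━━━━━━━━━━━━━━━━━━━━━┛                          
     ┃······███████·█···█┃                           
     ┃█···████████··█····┃                           
     ┗━━━━━━━━━━━━━━━━━━━┛                           


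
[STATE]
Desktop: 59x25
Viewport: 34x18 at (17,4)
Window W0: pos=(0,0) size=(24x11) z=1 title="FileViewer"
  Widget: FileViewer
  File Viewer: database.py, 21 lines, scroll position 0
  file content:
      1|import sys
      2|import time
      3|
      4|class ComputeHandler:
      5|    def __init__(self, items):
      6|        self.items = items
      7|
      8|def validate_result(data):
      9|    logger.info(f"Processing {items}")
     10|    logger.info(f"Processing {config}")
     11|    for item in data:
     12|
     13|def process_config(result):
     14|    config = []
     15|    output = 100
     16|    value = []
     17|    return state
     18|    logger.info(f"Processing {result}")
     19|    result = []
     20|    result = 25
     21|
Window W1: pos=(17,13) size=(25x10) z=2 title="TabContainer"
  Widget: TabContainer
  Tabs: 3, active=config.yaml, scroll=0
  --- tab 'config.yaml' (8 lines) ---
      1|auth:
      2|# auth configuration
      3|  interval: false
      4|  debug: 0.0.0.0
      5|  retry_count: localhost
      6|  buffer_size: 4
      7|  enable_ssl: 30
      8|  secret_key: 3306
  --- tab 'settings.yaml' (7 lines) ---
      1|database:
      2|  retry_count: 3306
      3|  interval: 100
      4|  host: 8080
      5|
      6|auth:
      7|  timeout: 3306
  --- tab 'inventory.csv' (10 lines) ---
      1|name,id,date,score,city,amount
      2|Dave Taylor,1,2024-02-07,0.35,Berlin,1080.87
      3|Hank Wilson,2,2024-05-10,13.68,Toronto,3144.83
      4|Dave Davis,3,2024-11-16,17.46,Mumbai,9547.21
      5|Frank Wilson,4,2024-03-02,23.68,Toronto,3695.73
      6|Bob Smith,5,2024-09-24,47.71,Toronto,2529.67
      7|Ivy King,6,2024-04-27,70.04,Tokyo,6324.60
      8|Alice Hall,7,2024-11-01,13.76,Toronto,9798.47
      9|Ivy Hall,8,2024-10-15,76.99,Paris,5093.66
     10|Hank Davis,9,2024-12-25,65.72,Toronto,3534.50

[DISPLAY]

     █┃                           
     ░┃                           
dler:░┃                           
(self░┃                           
ms = ░┃                           
     ▼┃                           
━━━━━━┛                           
                                  
                                  
┏━━━━━━━━━━━━━━━━━━━━━━━┓         
┃ TabContainer          ┃         
┠───────────────────────┨         
┃[config.yaml]│ settings┃         
┃───────────────────────┃         
┃auth:                  ┃         
┃# auth configuration   ┃         
┃  interval: false      ┃         
┃  debug: 0.0.0.0       ┃         


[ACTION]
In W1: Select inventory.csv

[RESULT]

     █┃                           
     ░┃                           
dler:░┃                           
(self░┃                           
ms = ░┃                           
     ▼┃                           
━━━━━━┛                           
                                  
                                  
┏━━━━━━━━━━━━━━━━━━━━━━━┓         
┃ TabContainer          ┃         
┠───────────────────────┨         
┃ config.yaml │ settings┃         
┃───────────────────────┃         
┃name,id,date,score,city┃         
┃Dave Taylor,1,2024-02-0┃         
┃Hank Wilson,2,2024-05-1┃         
┃Dave Davis,3,2024-11-16┃         


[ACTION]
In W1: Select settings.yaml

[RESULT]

     █┃                           
     ░┃                           
dler:░┃                           
(self░┃                           
ms = ░┃                           
     ▼┃                           
━━━━━━┛                           
                                  
                                  
┏━━━━━━━━━━━━━━━━━━━━━━━┓         
┃ TabContainer          ┃         
┠───────────────────────┨         
┃ config.yaml │[settings┃         
┃───────────────────────┃         
┃database:              ┃         
┃  retry_count: 3306    ┃         
┃  interval: 100        ┃         
┃  host: 8080           ┃         


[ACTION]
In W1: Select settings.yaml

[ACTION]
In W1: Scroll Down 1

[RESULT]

     █┃                           
     ░┃                           
dler:░┃                           
(self░┃                           
ms = ░┃                           
     ▼┃                           
━━━━━━┛                           
                                  
                                  
┏━━━━━━━━━━━━━━━━━━━━━━━┓         
┃ TabContainer          ┃         
┠───────────────────────┨         
┃ config.yaml │[settings┃         
┃───────────────────────┃         
┃  retry_count: 3306    ┃         
┃  interval: 100        ┃         
┃  host: 8080           ┃         
┃                       ┃         


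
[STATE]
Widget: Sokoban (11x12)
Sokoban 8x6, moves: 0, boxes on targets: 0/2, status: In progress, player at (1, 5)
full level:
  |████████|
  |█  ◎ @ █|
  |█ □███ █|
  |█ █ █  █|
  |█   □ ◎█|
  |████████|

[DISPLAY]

████████   
█  ◎ @ █   
█ □███ █   
█ █ █  █   
█   □ ◎█   
████████   
Moves: 0  0
           
           
           
           
           


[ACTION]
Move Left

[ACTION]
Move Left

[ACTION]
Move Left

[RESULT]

████████   
█ @◎   █   
█ □███ █   
█ █ █  █   
█   □ ◎█   
████████   
Moves: 3  0
           
           
           
           
           


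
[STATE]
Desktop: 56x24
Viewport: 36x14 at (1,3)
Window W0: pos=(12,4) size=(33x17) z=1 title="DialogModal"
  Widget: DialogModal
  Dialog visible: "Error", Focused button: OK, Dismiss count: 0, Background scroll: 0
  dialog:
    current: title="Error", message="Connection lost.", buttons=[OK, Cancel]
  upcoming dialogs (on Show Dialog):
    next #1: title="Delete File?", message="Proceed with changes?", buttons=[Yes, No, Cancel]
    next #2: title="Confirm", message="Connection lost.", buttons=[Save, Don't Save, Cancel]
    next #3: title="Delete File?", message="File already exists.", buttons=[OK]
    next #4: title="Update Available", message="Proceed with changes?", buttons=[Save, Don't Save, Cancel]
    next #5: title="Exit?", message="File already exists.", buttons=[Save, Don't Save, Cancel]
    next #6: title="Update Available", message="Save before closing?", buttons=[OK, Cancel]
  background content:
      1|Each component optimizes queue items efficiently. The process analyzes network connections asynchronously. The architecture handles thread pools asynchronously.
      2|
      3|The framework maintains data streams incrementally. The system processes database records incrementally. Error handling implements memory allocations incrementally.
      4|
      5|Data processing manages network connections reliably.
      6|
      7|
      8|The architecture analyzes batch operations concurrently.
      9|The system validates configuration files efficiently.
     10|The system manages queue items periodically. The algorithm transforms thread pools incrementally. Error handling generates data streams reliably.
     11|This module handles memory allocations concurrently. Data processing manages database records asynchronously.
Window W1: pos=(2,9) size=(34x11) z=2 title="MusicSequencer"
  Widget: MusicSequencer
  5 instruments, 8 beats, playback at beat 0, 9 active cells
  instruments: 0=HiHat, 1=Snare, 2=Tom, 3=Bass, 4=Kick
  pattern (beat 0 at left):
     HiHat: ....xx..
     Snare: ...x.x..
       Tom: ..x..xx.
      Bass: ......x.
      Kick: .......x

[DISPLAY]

                                    
           ┏━━━━━━━━━━━━━━━━━━━━━━━━
           ┃ DialogModal            
           ┠────────────────────────
           ┃Each component optimizes
           ┃                        
 ┏━━━━━━━━━━━━━━━━━━━━━━━━━━━━━━━━┓ 
 ┃ MusicSequencer                 ┃ 
 ┠────────────────────────────────┨─
 ┃      ▼1234567                  ┃ 
 ┃ HiHat····██··                  ┃ 
 ┃ Snare···█·█··                  ┃ 
 ┃   Tom··█··██·                  ┃─
 ┃  Bass······█·                  ┃e


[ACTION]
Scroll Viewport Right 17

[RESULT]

                                    
━━━━━━━━━━━━━━━━━━━━━━━━━━┓         
ogModal                   ┃         
──────────────────────────┨         
component optimizes queue ┃         
                          ┃         
━━━━━━━━━━━━━━━━━┓ data st┃         
                 ┃        ┃         
─────────────────┨─┐etwork┃         
                 ┃ │      ┃         
                 ┃ │      ┃         
                 ┃ │ batch┃         
                 ┃─┘igurat┃         
                 ┃e items ┃         


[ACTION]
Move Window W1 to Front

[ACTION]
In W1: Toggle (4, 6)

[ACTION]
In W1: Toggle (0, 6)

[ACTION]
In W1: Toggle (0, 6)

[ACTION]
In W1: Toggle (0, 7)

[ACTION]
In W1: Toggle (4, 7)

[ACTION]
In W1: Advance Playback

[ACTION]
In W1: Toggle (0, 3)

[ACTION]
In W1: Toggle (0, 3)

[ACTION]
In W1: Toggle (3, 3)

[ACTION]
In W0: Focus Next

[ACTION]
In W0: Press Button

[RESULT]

                                    
━━━━━━━━━━━━━━━━━━━━━━━━━━┓         
ogModal                   ┃         
──────────────────────────┨         
component optimizes queue ┃         
                          ┃         
━━━━━━━━━━━━━━━━━┓ data st┃         
                 ┃        ┃         
─────────────────┨ network┃         
                 ┃        ┃         
                 ┃        ┃         
                 ┃es batch┃         
                 ┃nfigurat┃         
                 ┃e items ┃         


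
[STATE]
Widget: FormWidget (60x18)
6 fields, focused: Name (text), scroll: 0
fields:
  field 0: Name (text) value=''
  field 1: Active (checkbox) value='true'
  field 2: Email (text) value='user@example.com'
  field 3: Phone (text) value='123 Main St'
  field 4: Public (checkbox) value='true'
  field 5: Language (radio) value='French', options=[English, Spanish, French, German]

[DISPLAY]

> Name:       [                                            ]
  Active:     [x]                                           
  Email:      [user@example.com                            ]
  Phone:      [123 Main St                                 ]
  Public:     [x]                                           
  Language:   ( ) English  ( ) Spanish  (●) French  ( ) Germ
                                                            
                                                            
                                                            
                                                            
                                                            
                                                            
                                                            
                                                            
                                                            
                                                            
                                                            
                                                            


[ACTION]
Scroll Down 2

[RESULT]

  Email:      [user@example.com                            ]
  Phone:      [123 Main St                                 ]
  Public:     [x]                                           
  Language:   ( ) English  ( ) Spanish  (●) French  ( ) Germ
                                                            
                                                            
                                                            
                                                            
                                                            
                                                            
                                                            
                                                            
                                                            
                                                            
                                                            
                                                            
                                                            
                                                            


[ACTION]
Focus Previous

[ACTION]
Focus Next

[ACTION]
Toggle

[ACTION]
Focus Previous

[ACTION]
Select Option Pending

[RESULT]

  Email:      [user@example.com                            ]
  Phone:      [123 Main St                                 ]
  Public:     [x]                                           
> Language:   ( ) English  ( ) Spanish  (●) French  ( ) Germ
                                                            
                                                            
                                                            
                                                            
                                                            
                                                            
                                                            
                                                            
                                                            
                                                            
                                                            
                                                            
                                                            
                                                            
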